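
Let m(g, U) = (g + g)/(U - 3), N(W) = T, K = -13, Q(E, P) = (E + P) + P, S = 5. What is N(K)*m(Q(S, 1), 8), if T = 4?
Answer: 56/5 ≈ 11.200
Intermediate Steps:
Q(E, P) = E + 2*P
N(W) = 4
m(g, U) = 2*g/(-3 + U) (m(g, U) = (2*g)/(-3 + U) = 2*g/(-3 + U))
N(K)*m(Q(S, 1), 8) = 4*(2*(5 + 2*1)/(-3 + 8)) = 4*(2*(5 + 2)/5) = 4*(2*7*(⅕)) = 4*(14/5) = 56/5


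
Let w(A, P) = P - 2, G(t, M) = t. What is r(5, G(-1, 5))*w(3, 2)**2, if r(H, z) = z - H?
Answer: 0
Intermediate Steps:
w(A, P) = -2 + P
r(5, G(-1, 5))*w(3, 2)**2 = (-1 - 1*5)*(-2 + 2)**2 = (-1 - 5)*0**2 = -6*0 = 0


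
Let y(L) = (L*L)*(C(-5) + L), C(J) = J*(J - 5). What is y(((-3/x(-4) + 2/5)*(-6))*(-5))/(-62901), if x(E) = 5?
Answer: -176/6989 ≈ -0.025182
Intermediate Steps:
C(J) = J*(-5 + J)
y(L) = L²*(50 + L) (y(L) = (L*L)*(-5*(-5 - 5) + L) = L²*(-5*(-10) + L) = L²*(50 + L))
y(((-3/x(-4) + 2/5)*(-6))*(-5))/(-62901) = ((((-3/5 + 2/5)*(-6))*(-5))²*(50 + ((-3/5 + 2/5)*(-6))*(-5)))/(-62901) = ((((-3*⅕ + 2*(⅕))*(-6))*(-5))²*(50 + ((-3*⅕ + 2*(⅕))*(-6))*(-5)))*(-1/62901) = ((((-⅗ + ⅖)*(-6))*(-5))²*(50 + ((-⅗ + ⅖)*(-6))*(-5)))*(-1/62901) = ((-⅕*(-6)*(-5))²*(50 - ⅕*(-6)*(-5)))*(-1/62901) = (((6/5)*(-5))²*(50 + (6/5)*(-5)))*(-1/62901) = ((-6)²*(50 - 6))*(-1/62901) = (36*44)*(-1/62901) = 1584*(-1/62901) = -176/6989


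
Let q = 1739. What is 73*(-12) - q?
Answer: -2615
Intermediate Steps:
73*(-12) - q = 73*(-12) - 1*1739 = -876 - 1739 = -2615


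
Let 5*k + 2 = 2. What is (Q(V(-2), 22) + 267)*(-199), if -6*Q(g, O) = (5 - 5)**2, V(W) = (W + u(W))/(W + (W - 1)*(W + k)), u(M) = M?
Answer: -53133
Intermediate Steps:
k = 0 (k = -2/5 + (1/5)*2 = -2/5 + 2/5 = 0)
V(W) = 2*W/(W + W*(-1 + W)) (V(W) = (W + W)/(W + (W - 1)*(W + 0)) = (2*W)/(W + (-1 + W)*W) = (2*W)/(W + W*(-1 + W)) = 2*W/(W + W*(-1 + W)))
Q(g, O) = 0 (Q(g, O) = -(5 - 5)**2/6 = -1/6*0**2 = -1/6*0 = 0)
(Q(V(-2), 22) + 267)*(-199) = (0 + 267)*(-199) = 267*(-199) = -53133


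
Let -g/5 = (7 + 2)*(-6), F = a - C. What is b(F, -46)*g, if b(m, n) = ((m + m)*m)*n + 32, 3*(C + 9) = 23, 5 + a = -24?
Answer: -19005000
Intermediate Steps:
a = -29 (a = -5 - 24 = -29)
C = -4/3 (C = -9 + (1/3)*23 = -9 + 23/3 = -4/3 ≈ -1.3333)
F = -83/3 (F = -29 - 1*(-4/3) = -29 + 4/3 = -83/3 ≈ -27.667)
b(m, n) = 32 + 2*n*m**2 (b(m, n) = ((2*m)*m)*n + 32 = (2*m**2)*n + 32 = 2*n*m**2 + 32 = 32 + 2*n*m**2)
g = 270 (g = -5*(7 + 2)*(-6) = -45*(-6) = -5*(-54) = 270)
b(F, -46)*g = (32 + 2*(-46)*(-83/3)**2)*270 = (32 + 2*(-46)*(6889/9))*270 = (32 - 633788/9)*270 = -633500/9*270 = -19005000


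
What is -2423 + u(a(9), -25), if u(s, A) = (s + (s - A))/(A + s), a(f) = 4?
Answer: -16972/7 ≈ -2424.6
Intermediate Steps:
u(s, A) = (-A + 2*s)/(A + s)
-2423 + u(a(9), -25) = -2423 + (-1*(-25) + 2*4)/(-25 + 4) = -2423 + (25 + 8)/(-21) = -2423 - 1/21*33 = -2423 - 11/7 = -16972/7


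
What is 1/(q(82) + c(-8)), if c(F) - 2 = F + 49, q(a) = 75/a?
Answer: 82/3601 ≈ 0.022771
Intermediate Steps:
c(F) = 51 + F (c(F) = 2 + (F + 49) = 2 + (49 + F) = 51 + F)
1/(q(82) + c(-8)) = 1/(75/82 + (51 - 8)) = 1/(75*(1/82) + 43) = 1/(75/82 + 43) = 1/(3601/82) = 82/3601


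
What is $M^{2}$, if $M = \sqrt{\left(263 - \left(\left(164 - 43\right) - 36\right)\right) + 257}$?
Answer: $435$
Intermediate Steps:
$M = \sqrt{435}$ ($M = \sqrt{\left(263 - \left(121 + \left(-54 + 18\right)\right)\right) + 257} = \sqrt{\left(263 - \left(121 - 36\right)\right) + 257} = \sqrt{\left(263 - 85\right) + 257} = \sqrt{178 + 257} = \sqrt{435} \approx 20.857$)
$M^{2} = \left(\sqrt{435}\right)^{2} = 435$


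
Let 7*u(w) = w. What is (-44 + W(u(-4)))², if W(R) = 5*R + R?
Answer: 110224/49 ≈ 2249.5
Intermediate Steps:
u(w) = w/7
W(R) = 6*R
(-44 + W(u(-4)))² = (-44 + 6*((⅐)*(-4)))² = (-44 + 6*(-4/7))² = (-44 - 24/7)² = (-332/7)² = 110224/49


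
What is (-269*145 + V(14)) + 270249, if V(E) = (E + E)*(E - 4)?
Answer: 231524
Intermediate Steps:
V(E) = 2*E*(-4 + E) (V(E) = (2*E)*(-4 + E) = 2*E*(-4 + E))
(-269*145 + V(14)) + 270249 = (-269*145 + 2*14*(-4 + 14)) + 270249 = (-39005 + 2*14*10) + 270249 = (-39005 + 280) + 270249 = -38725 + 270249 = 231524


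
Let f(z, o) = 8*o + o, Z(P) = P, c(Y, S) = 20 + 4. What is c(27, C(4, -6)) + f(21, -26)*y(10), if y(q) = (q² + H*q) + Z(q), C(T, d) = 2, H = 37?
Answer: -112296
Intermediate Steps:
c(Y, S) = 24
f(z, o) = 9*o
y(q) = q² + 38*q (y(q) = (q² + 37*q) + q = q² + 38*q)
c(27, C(4, -6)) + f(21, -26)*y(10) = 24 + (9*(-26))*(10*(38 + 10)) = 24 - 2340*48 = 24 - 234*480 = 24 - 112320 = -112296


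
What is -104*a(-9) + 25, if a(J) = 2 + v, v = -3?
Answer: 129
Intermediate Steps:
a(J) = -1 (a(J) = 2 - 3 = -1)
-104*a(-9) + 25 = -104*(-1) + 25 = 104 + 25 = 129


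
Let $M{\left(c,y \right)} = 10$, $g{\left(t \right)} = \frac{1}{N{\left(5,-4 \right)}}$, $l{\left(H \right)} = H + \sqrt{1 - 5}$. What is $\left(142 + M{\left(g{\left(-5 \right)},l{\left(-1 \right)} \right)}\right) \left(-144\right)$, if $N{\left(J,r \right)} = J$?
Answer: $-21888$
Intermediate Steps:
$l{\left(H \right)} = H + 2 i$ ($l{\left(H \right)} = H + \sqrt{-4} = H + 2 i$)
$g{\left(t \right)} = \frac{1}{5}$
$\left(142 + M{\left(g{\left(-5 \right)},l{\left(-1 \right)} \right)}\right) \left(-144\right) = \left(142 + 10\right) \left(-144\right) = 152 \left(-144\right) = -21888$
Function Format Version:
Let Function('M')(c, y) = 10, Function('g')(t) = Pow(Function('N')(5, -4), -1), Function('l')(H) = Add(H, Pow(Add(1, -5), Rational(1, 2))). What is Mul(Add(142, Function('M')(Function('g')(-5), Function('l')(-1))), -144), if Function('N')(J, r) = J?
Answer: -21888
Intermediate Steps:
Function('l')(H) = Add(H, Mul(2, I)) (Function('l')(H) = Add(H, Pow(-4, Rational(1, 2))) = Add(H, Mul(2, I)))
Function('g')(t) = Rational(1, 5) (Function('g')(t) = Pow(5, -1) = Rational(1, 5))
Mul(Add(142, Function('M')(Function('g')(-5), Function('l')(-1))), -144) = Mul(Add(142, 10), -144) = Mul(152, -144) = -21888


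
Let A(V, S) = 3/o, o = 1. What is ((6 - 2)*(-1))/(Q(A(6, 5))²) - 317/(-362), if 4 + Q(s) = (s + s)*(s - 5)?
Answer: 9963/11584 ≈ 0.86007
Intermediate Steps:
A(V, S) = 3 (A(V, S) = 3/1 = 3*1 = 3)
Q(s) = -4 + 2*s*(-5 + s) (Q(s) = -4 + (s + s)*(s - 5) = -4 + (2*s)*(-5 + s) = -4 + 2*s*(-5 + s))
((6 - 2)*(-1))/(Q(A(6, 5))²) - 317/(-362) = ((6 - 2)*(-1))/((-4 - 10*3 + 2*3²)²) - 317/(-362) = (4*(-1))/((-4 - 30 + 2*9)²) - 317*(-1/362) = -4/(-4 - 30 + 18)² + 317/362 = -4/((-16)²) + 317/362 = -4/256 + 317/362 = -4*1/256 + 317/362 = -1/64 + 317/362 = 9963/11584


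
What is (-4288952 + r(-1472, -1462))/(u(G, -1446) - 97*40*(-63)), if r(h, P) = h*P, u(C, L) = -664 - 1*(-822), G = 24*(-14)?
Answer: -1068444/122299 ≈ -8.7363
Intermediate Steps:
G = -336
u(C, L) = 158 (u(C, L) = -664 + 822 = 158)
r(h, P) = P*h
(-4288952 + r(-1472, -1462))/(u(G, -1446) - 97*40*(-63)) = (-4288952 - 1462*(-1472))/(158 - 97*40*(-63)) = (-4288952 + 2152064)/(158 - 3880*(-63)) = -2136888/(158 + 244440) = -2136888/244598 = -2136888*1/244598 = -1068444/122299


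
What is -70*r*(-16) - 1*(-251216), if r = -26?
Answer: 222096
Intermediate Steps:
-70*r*(-16) - 1*(-251216) = -70*(-26)*(-16) - 1*(-251216) = 1820*(-16) + 251216 = -29120 + 251216 = 222096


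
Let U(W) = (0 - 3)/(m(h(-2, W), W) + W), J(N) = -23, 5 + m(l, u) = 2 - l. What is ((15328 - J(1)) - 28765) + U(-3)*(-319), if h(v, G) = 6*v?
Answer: -26509/2 ≈ -13255.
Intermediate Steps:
m(l, u) = -3 - l (m(l, u) = -5 + (2 - l) = -3 - l)
U(W) = -3/(9 + W) (U(W) = (0 - 3)/((-3 - 6*(-2)) + W) = -3/((-3 - 1*(-12)) + W) = -3/((-3 + 12) + W) = -3/(9 + W))
((15328 - J(1)) - 28765) + U(-3)*(-319) = ((15328 - 1*(-23)) - 28765) - 3/(9 - 3)*(-319) = ((15328 + 23) - 28765) - 3/6*(-319) = (15351 - 28765) - 3*1/6*(-319) = -13414 - 1/2*(-319) = -13414 + 319/2 = -26509/2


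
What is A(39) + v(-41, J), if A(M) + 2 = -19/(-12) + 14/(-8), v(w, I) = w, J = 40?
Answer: -259/6 ≈ -43.167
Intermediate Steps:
A(M) = -13/6 (A(M) = -2 + (-19/(-12) + 14/(-8)) = -2 + (-19*(-1/12) + 14*(-1/8)) = -2 + (19/12 - 7/4) = -2 - 1/6 = -13/6)
A(39) + v(-41, J) = -13/6 - 41 = -259/6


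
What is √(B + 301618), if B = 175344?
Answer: √476962 ≈ 690.62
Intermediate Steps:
√(B + 301618) = √(175344 + 301618) = √476962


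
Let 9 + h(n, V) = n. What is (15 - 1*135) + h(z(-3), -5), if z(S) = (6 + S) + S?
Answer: -129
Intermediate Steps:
z(S) = 6 + 2*S
h(n, V) = -9 + n
(15 - 1*135) + h(z(-3), -5) = (15 - 1*135) + (-9 + (6 + 2*(-3))) = (15 - 135) + (-9 + (6 - 6)) = -120 + (-9 + 0) = -120 - 9 = -129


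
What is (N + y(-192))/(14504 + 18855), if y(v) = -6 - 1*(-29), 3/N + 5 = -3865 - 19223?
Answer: 531136/770359387 ≈ 0.00068947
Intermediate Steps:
N = -3/23093 (N = 3/(-5 + (-3865 - 19223)) = 3/(-5 - 23088) = 3/(-23093) = 3*(-1/23093) = -3/23093 ≈ -0.00012991)
y(v) = 23 (y(v) = -6 + 29 = 23)
(N + y(-192))/(14504 + 18855) = (-3/23093 + 23)/(14504 + 18855) = (531136/23093)/33359 = (531136/23093)*(1/33359) = 531136/770359387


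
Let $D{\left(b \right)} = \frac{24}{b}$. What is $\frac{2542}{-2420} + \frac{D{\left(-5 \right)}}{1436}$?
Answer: $- \frac{457741}{434390} \approx -1.0538$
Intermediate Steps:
$\frac{2542}{-2420} + \frac{D{\left(-5 \right)}}{1436} = \frac{2542}{-2420} + \frac{24 \frac{1}{-5}}{1436} = 2542 \left(- \frac{1}{2420}\right) + 24 \left(- \frac{1}{5}\right) \frac{1}{1436} = - \frac{1271}{1210} - \frac{6}{1795} = - \frac{457741}{434390}$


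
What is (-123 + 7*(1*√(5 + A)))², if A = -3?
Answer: 15227 - 1722*√2 ≈ 12792.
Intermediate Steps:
(-123 + 7*(1*√(5 + A)))² = (-123 + 7*(1*√(5 - 3)))² = (-123 + 7*(1*√2))² = (-123 + 7*√2)²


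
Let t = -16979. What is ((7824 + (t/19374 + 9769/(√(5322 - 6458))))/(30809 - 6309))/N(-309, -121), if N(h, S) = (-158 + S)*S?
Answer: 21652171/2289164031000 - 9769*I*√71/234895122000 ≈ 9.4586e-6 - 3.5043e-7*I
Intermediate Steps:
N(h, S) = S*(-158 + S)
((7824 + (t/19374 + 9769/(√(5322 - 6458))))/(30809 - 6309))/N(-309, -121) = ((7824 + (-16979/19374 + 9769/(√(5322 - 6458))))/(30809 - 6309))/((-121*(-158 - 121))) = ((7824 + (-16979*1/19374 + 9769/(√(-1136))))/24500)/((-121*(-279))) = ((7824 + (-16979/19374 + 9769/((4*I*√71))))*(1/24500))/33759 = ((7824 + (-16979/19374 + 9769*(-I*√71/284)))*(1/24500))*(1/33759) = ((7824 + (-16979/19374 - 9769*I*√71/284))*(1/24500))*(1/33759) = ((151565197/19374 - 9769*I*√71/284)*(1/24500))*(1/33759) = (21652171/67809000 - 9769*I*√71/6958000)*(1/33759) = 21652171/2289164031000 - 9769*I*√71/234895122000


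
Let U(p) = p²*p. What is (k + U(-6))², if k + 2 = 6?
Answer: 44944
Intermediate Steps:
k = 4 (k = -2 + 6 = 4)
U(p) = p³
(k + U(-6))² = (4 + (-6)³)² = (4 - 216)² = (-212)² = 44944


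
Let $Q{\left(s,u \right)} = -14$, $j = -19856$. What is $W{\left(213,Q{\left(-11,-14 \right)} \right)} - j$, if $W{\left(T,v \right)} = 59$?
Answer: $19915$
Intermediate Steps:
$W{\left(213,Q{\left(-11,-14 \right)} \right)} - j = 59 - -19856 = 59 + 19856 = 19915$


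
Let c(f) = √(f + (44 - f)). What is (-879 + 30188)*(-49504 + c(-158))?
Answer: -1450912736 + 58618*√11 ≈ -1.4507e+9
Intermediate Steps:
c(f) = 2*√11 (c(f) = √44 = 2*√11)
(-879 + 30188)*(-49504 + c(-158)) = (-879 + 30188)*(-49504 + 2*√11) = 29309*(-49504 + 2*√11) = -1450912736 + 58618*√11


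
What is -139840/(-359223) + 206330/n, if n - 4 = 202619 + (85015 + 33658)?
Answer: 59524257115/57708456504 ≈ 1.0315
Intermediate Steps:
n = 321296 (n = 4 + (202619 + (85015 + 33658)) = 4 + (202619 + 118673) = 4 + 321292 = 321296)
-139840/(-359223) + 206330/n = -139840/(-359223) + 206330/321296 = -139840*(-1/359223) + 206330*(1/321296) = 139840/359223 + 103165/160648 = 59524257115/57708456504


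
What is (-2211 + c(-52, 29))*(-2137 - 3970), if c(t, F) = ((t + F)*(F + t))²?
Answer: -1695486410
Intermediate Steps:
c(t, F) = (F + t)⁴ (c(t, F) = ((F + t)*(F + t))² = ((F + t)²)² = (F + t)⁴)
(-2211 + c(-52, 29))*(-2137 - 3970) = (-2211 + (29 - 52)⁴)*(-2137 - 3970) = (-2211 + (-23)⁴)*(-6107) = (-2211 + 279841)*(-6107) = 277630*(-6107) = -1695486410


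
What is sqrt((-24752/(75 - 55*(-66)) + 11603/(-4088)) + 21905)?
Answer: sqrt(7430293911451110)/582540 ≈ 147.97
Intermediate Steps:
sqrt((-24752/(75 - 55*(-66)) + 11603/(-4088)) + 21905) = sqrt((-24752/(75 + 3630) + 11603*(-1/4088)) + 21905) = sqrt((-24752/3705 - 11603/4088) + 21905) = sqrt((-24752*1/3705 - 11603/4088) + 21905) = sqrt((-1904/285 - 11603/4088) + 21905) = sqrt(-11090407/1165080 + 21905) = sqrt(25509986993/1165080) = sqrt(7430293911451110)/582540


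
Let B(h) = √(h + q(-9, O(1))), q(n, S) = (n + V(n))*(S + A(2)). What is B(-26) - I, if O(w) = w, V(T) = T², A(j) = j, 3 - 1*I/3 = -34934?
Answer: -104811 + √190 ≈ -1.0480e+5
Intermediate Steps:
I = 104811 (I = 9 - 3*(-34934) = 9 + 104802 = 104811)
q(n, S) = (2 + S)*(n + n²) (q(n, S) = (n + n²)*(S + 2) = (n + n²)*(2 + S) = (2 + S)*(n + n²))
B(h) = √(216 + h) (B(h) = √(h - 9*(2 + 1 + 2*(-9) + 1*(-9))) = √(h - 9*(2 + 1 - 18 - 9)) = √(h - 9*(-24)) = √(h + 216) = √(216 + h))
B(-26) - I = √(216 - 26) - 1*104811 = √190 - 104811 = -104811 + √190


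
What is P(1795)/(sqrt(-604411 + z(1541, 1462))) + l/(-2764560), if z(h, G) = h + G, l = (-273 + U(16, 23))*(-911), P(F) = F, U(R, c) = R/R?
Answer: -15487/172785 - 1795*I*sqrt(9397)/75176 ≈ -0.089632 - 2.3146*I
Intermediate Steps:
U(R, c) = 1
l = 247792 (l = (-273 + 1)*(-911) = -272*(-911) = 247792)
z(h, G) = G + h
P(1795)/(sqrt(-604411 + z(1541, 1462))) + l/(-2764560) = 1795/(sqrt(-604411 + (1462 + 1541))) + 247792/(-2764560) = 1795/(sqrt(-604411 + 3003)) + 247792*(-1/2764560) = 1795/(sqrt(-601408)) - 15487/172785 = 1795/((8*I*sqrt(9397))) - 15487/172785 = 1795*(-I*sqrt(9397)/75176) - 15487/172785 = -1795*I*sqrt(9397)/75176 - 15487/172785 = -15487/172785 - 1795*I*sqrt(9397)/75176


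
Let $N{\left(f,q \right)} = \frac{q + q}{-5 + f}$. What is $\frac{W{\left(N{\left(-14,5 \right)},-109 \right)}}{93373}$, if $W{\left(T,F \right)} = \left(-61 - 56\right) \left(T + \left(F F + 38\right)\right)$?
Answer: $- \frac{26494767}{1774087} \approx -14.934$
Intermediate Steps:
$N{\left(f,q \right)} = \frac{2 q}{-5 + f}$
$W{\left(T,F \right)} = -4446 - 117 T - 117 F^{2}$ ($W{\left(T,F \right)} = - 117 \left(T + \left(F^{2} + 38\right)\right) = - 117 \left(T + \left(38 + F^{2}\right)\right) = - 117 \left(38 + T + F^{2}\right) = -4446 - 117 T - 117 F^{2}$)
$\frac{W{\left(N{\left(-14,5 \right)},-109 \right)}}{93373} = \frac{-4446 - 117 \cdot 2 \cdot 5 \frac{1}{-5 - 14} - 117 \left(-109\right)^{2}}{93373} = \left(-4446 - 117 \cdot 2 \cdot 5 \frac{1}{-19} - 1390077\right) \frac{1}{93373} = \left(-4446 - 117 \cdot 2 \cdot 5 \left(- \frac{1}{19}\right) - 1390077\right) \frac{1}{93373} = \left(-4446 - - \frac{1170}{19} - 1390077\right) \frac{1}{93373} = \left(-4446 + \frac{1170}{19} - 1390077\right) \frac{1}{93373} = \left(- \frac{26494767}{19}\right) \frac{1}{93373} = - \frac{26494767}{1774087}$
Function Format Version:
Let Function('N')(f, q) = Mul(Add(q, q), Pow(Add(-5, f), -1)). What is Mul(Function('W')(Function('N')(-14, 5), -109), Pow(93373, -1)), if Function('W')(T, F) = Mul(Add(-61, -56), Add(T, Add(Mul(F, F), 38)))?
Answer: Rational(-26494767, 1774087) ≈ -14.934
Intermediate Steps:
Function('N')(f, q) = Mul(2, q, Pow(Add(-5, f), -1)) (Function('N')(f, q) = Mul(Mul(2, q), Pow(Add(-5, f), -1)) = Mul(2, q, Pow(Add(-5, f), -1)))
Function('W')(T, F) = Add(-4446, Mul(-117, T), Mul(-117, Pow(F, 2))) (Function('W')(T, F) = Mul(-117, Add(T, Add(Pow(F, 2), 38))) = Mul(-117, Add(T, Add(38, Pow(F, 2)))) = Mul(-117, Add(38, T, Pow(F, 2))) = Add(-4446, Mul(-117, T), Mul(-117, Pow(F, 2))))
Mul(Function('W')(Function('N')(-14, 5), -109), Pow(93373, -1)) = Mul(Add(-4446, Mul(-117, Mul(2, 5, Pow(Add(-5, -14), -1))), Mul(-117, Pow(-109, 2))), Pow(93373, -1)) = Mul(Add(-4446, Mul(-117, Mul(2, 5, Pow(-19, -1))), Mul(-117, 11881)), Rational(1, 93373)) = Mul(Add(-4446, Mul(-117, Mul(2, 5, Rational(-1, 19))), -1390077), Rational(1, 93373)) = Mul(Add(-4446, Mul(-117, Rational(-10, 19)), -1390077), Rational(1, 93373)) = Mul(Add(-4446, Rational(1170, 19), -1390077), Rational(1, 93373)) = Mul(Rational(-26494767, 19), Rational(1, 93373)) = Rational(-26494767, 1774087)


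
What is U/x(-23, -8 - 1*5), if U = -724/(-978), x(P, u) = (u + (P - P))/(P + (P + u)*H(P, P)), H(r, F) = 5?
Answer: 73486/6357 ≈ 11.560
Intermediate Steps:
x(P, u) = u/(5*u + 6*P) (x(P, u) = (u + (P - P))/(P + (P + u)*5) = (u + 0)/(P + (5*P + 5*u)) = u/(5*u + 6*P))
U = 362/489 (U = -724*(-1/978) = 362/489 ≈ 0.74029)
U/x(-23, -8 - 1*5) = 362/(489*(((-8 - 1*5)/(5*(-8 - 1*5) + 6*(-23))))) = 362/(489*(((-8 - 5)/(5*(-8 - 5) - 138)))) = 362/(489*((-13/(5*(-13) - 138)))) = 362/(489*((-13/(-65 - 138)))) = 362/(489*((-13/(-203)))) = 362/(489*((-13*(-1/203)))) = 362/(489*(13/203)) = (362/489)*(203/13) = 73486/6357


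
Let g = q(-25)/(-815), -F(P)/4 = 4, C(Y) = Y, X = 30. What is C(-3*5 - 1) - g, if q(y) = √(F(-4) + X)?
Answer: -16 + √14/815 ≈ -15.995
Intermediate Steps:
F(P) = -16 (F(P) = -4*4 = -16)
q(y) = √14 (q(y) = √(-16 + 30) = √14)
g = -√14/815 (g = √14/(-815) = √14*(-1/815) = -√14/815 ≈ -0.0045910)
C(-3*5 - 1) - g = (-3*5 - 1) - (-1)*√14/815 = (-15 - 1) + √14/815 = -16 + √14/815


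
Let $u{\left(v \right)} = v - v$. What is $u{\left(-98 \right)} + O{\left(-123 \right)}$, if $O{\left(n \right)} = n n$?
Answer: $15129$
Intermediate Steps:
$O{\left(n \right)} = n^{2}$
$u{\left(v \right)} = 0$
$u{\left(-98 \right)} + O{\left(-123 \right)} = 0 + \left(-123\right)^{2} = 0 + 15129 = 15129$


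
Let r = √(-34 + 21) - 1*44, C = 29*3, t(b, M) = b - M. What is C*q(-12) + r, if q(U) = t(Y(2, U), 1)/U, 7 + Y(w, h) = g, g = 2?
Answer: -½ + I*√13 ≈ -0.5 + 3.6056*I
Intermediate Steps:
Y(w, h) = -5 (Y(w, h) = -7 + 2 = -5)
C = 87
q(U) = -6/U (q(U) = (-5 - 1*1)/U = (-5 - 1)/U = -6/U)
r = -44 + I*√13 (r = √(-13) - 44 = I*√13 - 44 = -44 + I*√13 ≈ -44.0 + 3.6056*I)
C*q(-12) + r = 87*(-6/(-12)) + (-44 + I*√13) = 87*(-6*(-1/12)) + (-44 + I*√13) = 87*(½) + (-44 + I*√13) = 87/2 + (-44 + I*√13) = -½ + I*√13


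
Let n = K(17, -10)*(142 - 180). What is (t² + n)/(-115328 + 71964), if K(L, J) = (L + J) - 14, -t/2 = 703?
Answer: -988551/21682 ≈ -45.593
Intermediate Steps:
t = -1406 (t = -2*703 = -1406)
K(L, J) = -14 + J + L (K(L, J) = (J + L) - 14 = -14 + J + L)
n = 266 (n = (-14 - 10 + 17)*(142 - 180) = -7*(-38) = 266)
(t² + n)/(-115328 + 71964) = ((-1406)² + 266)/(-115328 + 71964) = (1976836 + 266)/(-43364) = 1977102*(-1/43364) = -988551/21682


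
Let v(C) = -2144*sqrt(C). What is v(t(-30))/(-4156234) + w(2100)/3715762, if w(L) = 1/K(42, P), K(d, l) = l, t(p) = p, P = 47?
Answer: 1/174640814 + 1072*I*sqrt(30)/2078117 ≈ 5.726e-9 + 0.0028254*I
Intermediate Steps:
w(L) = 1/47
v(t(-30))/(-4156234) + w(2100)/3715762 = -2144*I*sqrt(30)/(-4156234) + (1/47)/3715762 = -2144*I*sqrt(30)*(-1/4156234) + (1/47)*(1/3715762) = -2144*I*sqrt(30)*(-1/4156234) + 1/174640814 = 1072*I*sqrt(30)/2078117 + 1/174640814 = 1/174640814 + 1072*I*sqrt(30)/2078117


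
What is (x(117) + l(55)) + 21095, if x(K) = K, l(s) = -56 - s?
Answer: 21101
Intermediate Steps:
(x(117) + l(55)) + 21095 = (117 + (-56 - 1*55)) + 21095 = (117 + (-56 - 55)) + 21095 = (117 - 111) + 21095 = 6 + 21095 = 21101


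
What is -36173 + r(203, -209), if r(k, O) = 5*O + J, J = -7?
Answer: -37225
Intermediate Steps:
r(k, O) = -7 + 5*O (r(k, O) = 5*O - 7 = -7 + 5*O)
-36173 + r(203, -209) = -36173 + (-7 + 5*(-209)) = -36173 + (-7 - 1045) = -36173 - 1052 = -37225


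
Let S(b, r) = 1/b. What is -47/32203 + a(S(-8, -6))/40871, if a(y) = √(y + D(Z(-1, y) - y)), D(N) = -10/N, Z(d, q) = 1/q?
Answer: -47/32203 + √8078/3433164 ≈ -0.0014333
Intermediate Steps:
a(y) = √(y - 10/(1/y - y))
-47/32203 + a(S(-8, -6))/40871 = -47/32203 + √((9 + (1/(-8))²)/((-8)*(-1 + (1/(-8))²)))/40871 = -47*1/32203 + √(-(9 + (-⅛)²)/(8*(-1 + (-⅛)²)))*(1/40871) = -47/32203 + √(-(9 + 1/64)/(8*(-1 + 1/64)))*(1/40871) = -47/32203 + √(-⅛*577/64/(-63/64))*(1/40871) = -47/32203 + √(-⅛*(-64/63)*577/64)*(1/40871) = -47/32203 + √(577/504)*(1/40871) = -47/32203 + (√8078/84)*(1/40871) = -47/32203 + √8078/3433164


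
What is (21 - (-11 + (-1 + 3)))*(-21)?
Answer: -630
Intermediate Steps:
(21 - (-11 + (-1 + 3)))*(-21) = (21 - (-11 + 2))*(-21) = (21 - 1*(-9))*(-21) = (21 + 9)*(-21) = 30*(-21) = -630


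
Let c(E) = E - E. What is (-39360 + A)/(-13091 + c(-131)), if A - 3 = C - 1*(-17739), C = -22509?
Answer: 44127/13091 ≈ 3.3708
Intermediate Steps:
c(E) = 0
A = -4767 (A = 3 + (-22509 - 1*(-17739)) = 3 + (-22509 + 17739) = 3 - 4770 = -4767)
(-39360 + A)/(-13091 + c(-131)) = (-39360 - 4767)/(-13091 + 0) = -44127/(-13091) = -44127*(-1/13091) = 44127/13091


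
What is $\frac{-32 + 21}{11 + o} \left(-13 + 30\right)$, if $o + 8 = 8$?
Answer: $-17$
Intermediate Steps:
$o = 0$ ($o = -8 + 8 = 0$)
$\frac{-32 + 21}{11 + o} \left(-13 + 30\right) = \frac{-32 + 21}{11 + 0} \left(-13 + 30\right) = - \frac{11}{11} \cdot 17 = \left(-11\right) \frac{1}{11} \cdot 17 = \left(-1\right) 17 = -17$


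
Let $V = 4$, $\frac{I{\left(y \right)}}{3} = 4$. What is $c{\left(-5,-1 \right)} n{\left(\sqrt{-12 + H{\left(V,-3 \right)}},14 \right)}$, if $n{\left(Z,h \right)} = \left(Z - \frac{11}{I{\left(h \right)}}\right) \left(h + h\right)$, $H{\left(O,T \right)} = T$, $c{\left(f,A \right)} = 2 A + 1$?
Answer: $\frac{77}{3} - 28 i \sqrt{15} \approx 25.667 - 108.44 i$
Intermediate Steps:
$I{\left(y \right)} = 12$ ($I{\left(y \right)} = 3 \cdot 4 = 12$)
$c{\left(f,A \right)} = 1 + 2 A$
$n{\left(Z,h \right)} = 2 h \left(- \frac{11}{12} + Z\right)$ ($n{\left(Z,h \right)} = \left(Z - \frac{11}{12}\right) \left(h + h\right) = \left(Z - \frac{11}{12}\right) 2 h = \left(- \frac{11}{12} + Z\right) 2 h = 2 h \left(- \frac{11}{12} + Z\right)$)
$c{\left(-5,-1 \right)} n{\left(\sqrt{-12 + H{\left(V,-3 \right)}},14 \right)} = \left(1 + 2 \left(-1\right)\right) \frac{1}{6} \cdot 14 \left(-11 + 12 \sqrt{-12 - 3}\right) = \left(1 - 2\right) \frac{1}{6} \cdot 14 \left(-11 + 12 \sqrt{-15}\right) = - \frac{14 \left(-11 + 12 i \sqrt{15}\right)}{6} = - (- \frac{77}{3} + 28 i \sqrt{15}) = \frac{77}{3} - 28 i \sqrt{15}$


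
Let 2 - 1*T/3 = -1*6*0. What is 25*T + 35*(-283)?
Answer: -9755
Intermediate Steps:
T = 6 (T = 6 - 3*(-1*6)*0 = 6 - (-18)*0 = 6 - 3*0 = 6 + 0 = 6)
25*T + 35*(-283) = 25*6 + 35*(-283) = 150 - 9905 = -9755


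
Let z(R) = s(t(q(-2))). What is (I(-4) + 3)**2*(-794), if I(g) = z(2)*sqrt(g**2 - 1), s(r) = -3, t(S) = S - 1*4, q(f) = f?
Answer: -114336 + 14292*sqrt(15) ≈ -58983.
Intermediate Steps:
t(S) = -4 + S (t(S) = S - 4 = -4 + S)
z(R) = -3
I(g) = -3*sqrt(-1 + g**2) (I(g) = -3*sqrt(g**2 - 1) = -3*sqrt(-1 + g**2))
(I(-4) + 3)**2*(-794) = (-3*sqrt(-1 + (-4)**2) + 3)**2*(-794) = (-3*sqrt(-1 + 16) + 3)**2*(-794) = (-3*sqrt(15) + 3)**2*(-794) = (3 - 3*sqrt(15))**2*(-794) = -794*(3 - 3*sqrt(15))**2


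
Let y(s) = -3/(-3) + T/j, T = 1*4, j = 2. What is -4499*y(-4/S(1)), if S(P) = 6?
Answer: -13497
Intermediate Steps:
T = 4
y(s) = 3 (y(s) = -3/(-3) + 4/2 = -3*(-1/3) + 4*(1/2) = 1 + 2 = 3)
-4499*y(-4/S(1)) = -4499*3 = -13497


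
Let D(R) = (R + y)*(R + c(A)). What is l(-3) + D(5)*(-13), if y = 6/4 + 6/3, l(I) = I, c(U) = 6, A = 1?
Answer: -2437/2 ≈ -1218.5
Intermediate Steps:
y = 7/2 (y = 6*(¼) + 6*(⅓) = 3/2 + 2 = 7/2 ≈ 3.5000)
D(R) = (6 + R)*(7/2 + R) (D(R) = (R + 7/2)*(R + 6) = (7/2 + R)*(6 + R) = (6 + R)*(7/2 + R))
l(-3) + D(5)*(-13) = -3 + (21 + 5² + (19/2)*5)*(-13) = -3 + (21 + 25 + 95/2)*(-13) = -3 + (187/2)*(-13) = -3 - 2431/2 = -2437/2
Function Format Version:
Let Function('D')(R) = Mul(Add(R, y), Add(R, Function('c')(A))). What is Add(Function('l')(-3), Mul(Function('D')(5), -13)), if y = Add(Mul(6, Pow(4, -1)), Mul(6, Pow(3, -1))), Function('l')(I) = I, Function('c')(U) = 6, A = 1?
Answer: Rational(-2437, 2) ≈ -1218.5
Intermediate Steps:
y = Rational(7, 2) (y = Add(Mul(6, Rational(1, 4)), Mul(6, Rational(1, 3))) = Add(Rational(3, 2), 2) = Rational(7, 2) ≈ 3.5000)
Function('D')(R) = Mul(Add(6, R), Add(Rational(7, 2), R)) (Function('D')(R) = Mul(Add(R, Rational(7, 2)), Add(R, 6)) = Mul(Add(Rational(7, 2), R), Add(6, R)) = Mul(Add(6, R), Add(Rational(7, 2), R)))
Add(Function('l')(-3), Mul(Function('D')(5), -13)) = Add(-3, Mul(Add(21, Pow(5, 2), Mul(Rational(19, 2), 5)), -13)) = Add(-3, Mul(Add(21, 25, Rational(95, 2)), -13)) = Add(-3, Mul(Rational(187, 2), -13)) = Add(-3, Rational(-2431, 2)) = Rational(-2437, 2)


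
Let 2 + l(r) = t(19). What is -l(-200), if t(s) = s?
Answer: -17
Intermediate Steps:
l(r) = 17 (l(r) = -2 + 19 = 17)
-l(-200) = -1*17 = -17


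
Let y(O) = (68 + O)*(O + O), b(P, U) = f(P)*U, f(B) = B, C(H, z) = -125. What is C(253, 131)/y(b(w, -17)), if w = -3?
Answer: -125/12138 ≈ -0.010298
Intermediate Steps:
b(P, U) = P*U
y(O) = 2*O*(68 + O) (y(O) = (68 + O)*(2*O) = 2*O*(68 + O))
C(253, 131)/y(b(w, -17)) = -125*1/(102*(68 - 3*(-17))) = -125*1/(102*(68 + 51)) = -125/(2*51*119) = -125/12138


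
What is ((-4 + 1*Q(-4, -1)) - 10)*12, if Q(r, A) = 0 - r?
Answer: -120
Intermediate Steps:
Q(r, A) = -r
((-4 + 1*Q(-4, -1)) - 10)*12 = ((-4 + 1*(-1*(-4))) - 10)*12 = ((-4 + 1*4) - 10)*12 = ((-4 + 4) - 10)*12 = (0 - 10)*12 = -10*12 = -120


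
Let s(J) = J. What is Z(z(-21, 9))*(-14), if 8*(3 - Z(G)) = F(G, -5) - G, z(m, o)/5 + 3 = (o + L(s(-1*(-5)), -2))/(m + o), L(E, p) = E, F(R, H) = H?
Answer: -343/24 ≈ -14.292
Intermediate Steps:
z(m, o) = -15 + 5*(5 + o)/(m + o) (z(m, o) = -15 + 5*((o - 1*(-5))/(m + o)) = -15 + 5*((o + 5)/(m + o)) = -15 + 5*((5 + o)/(m + o)) = -15 + 5*(5 + o)/(m + o))
Z(G) = 29/8 + G/8 (Z(G) = 3 - (-5 - G)/8 = 3 + (5/8 + G/8) = 29/8 + G/8)
Z(z(-21, 9))*(-14) = (29/8 + (5*(5 - 3*(-21) - 2*9)/(-21 + 9))/8)*(-14) = (29/8 + (5*(5 + 63 - 18)/(-12))/8)*(-14) = (29/8 + (5*(-1/12)*50)/8)*(-14) = (29/8 + (1/8)*(-125/6))*(-14) = (29/8 - 125/48)*(-14) = (49/48)*(-14) = -343/24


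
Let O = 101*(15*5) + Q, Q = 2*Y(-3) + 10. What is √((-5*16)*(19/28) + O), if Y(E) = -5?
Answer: √368515/7 ≈ 86.722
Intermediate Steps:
Q = 0 (Q = 2*(-5) + 10 = -10 + 10 = 0)
O = 7575 (O = 101*(15*5) + 0 = 101*75 + 0 = 7575 + 0 = 7575)
√((-5*16)*(19/28) + O) = √((-5*16)*(19/28) + 7575) = √(-1520/28 + 7575) = √(-80*19/28 + 7575) = √(-380/7 + 7575) = √(52645/7) = √368515/7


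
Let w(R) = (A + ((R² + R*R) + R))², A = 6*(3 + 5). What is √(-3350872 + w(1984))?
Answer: 2*√15502109964266 ≈ 7.8745e+6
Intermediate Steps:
A = 48 (A = 6*8 = 48)
w(R) = (48 + R + 2*R²)² (w(R) = (48 + ((R² + R*R) + R))² = (48 + ((R² + R²) + R))² = (48 + (2*R² + R))² = (48 + (R + 2*R²))² = (48 + R + 2*R²)²)
√(-3350872 + w(1984)) = √(-3350872 + (48 + 1984 + 2*1984²)²) = √(-3350872 + (48 + 1984 + 2*3936256)²) = √(-3350872 + (48 + 1984 + 7872512)²) = √(-3350872 + 7874544²) = √(-3350872 + 62008443207936) = √62008439857064 = 2*√15502109964266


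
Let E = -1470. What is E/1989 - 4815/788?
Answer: -3578465/522444 ≈ -6.8495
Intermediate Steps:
E/1989 - 4815/788 = -1470/1989 - 4815/788 = -1470*1/1989 - 4815*1/788 = -490/663 - 4815/788 = -3578465/522444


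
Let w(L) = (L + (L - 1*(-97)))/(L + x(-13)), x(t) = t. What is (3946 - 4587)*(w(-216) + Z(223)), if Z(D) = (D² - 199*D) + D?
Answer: -818563410/229 ≈ -3.5745e+6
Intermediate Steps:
Z(D) = D² - 198*D
w(L) = (97 + 2*L)/(-13 + L) (w(L) = (L + (L - 1*(-97)))/(L - 13) = (L + (L + 97))/(-13 + L) = (L + (97 + L))/(-13 + L) = (97 + 2*L)/(-13 + L))
(3946 - 4587)*(w(-216) + Z(223)) = (3946 - 4587)*((97 + 2*(-216))/(-13 - 216) + 223*(-198 + 223)) = -641*((97 - 432)/(-229) + 223*25) = -641*(-1/229*(-335) + 5575) = -641*(335/229 + 5575) = -641*1277010/229 = -818563410/229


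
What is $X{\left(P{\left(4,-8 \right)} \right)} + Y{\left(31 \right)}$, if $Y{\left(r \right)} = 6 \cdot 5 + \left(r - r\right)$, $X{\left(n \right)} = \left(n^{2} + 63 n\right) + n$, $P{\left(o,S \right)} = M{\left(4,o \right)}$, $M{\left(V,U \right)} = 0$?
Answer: $30$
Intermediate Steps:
$P{\left(o,S \right)} = 0$
$X{\left(n \right)} = n^{2} + 64 n$
$Y{\left(r \right)} = 30$ ($Y{\left(r \right)} = 30 + 0 = 30$)
$X{\left(P{\left(4,-8 \right)} \right)} + Y{\left(31 \right)} = 0 \left(64 + 0\right) + 30 = 0 \cdot 64 + 30 = 0 + 30 = 30$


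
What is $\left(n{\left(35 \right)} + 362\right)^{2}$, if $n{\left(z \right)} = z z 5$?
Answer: $42081169$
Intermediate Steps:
$n{\left(z \right)} = 5 z^{2}$ ($n{\left(z \right)} = z^{2} \cdot 5 = 5 z^{2}$)
$\left(n{\left(35 \right)} + 362\right)^{2} = \left(5 \cdot 35^{2} + 362\right)^{2} = \left(5 \cdot 1225 + 362\right)^{2} = \left(6125 + 362\right)^{2} = 6487^{2} = 42081169$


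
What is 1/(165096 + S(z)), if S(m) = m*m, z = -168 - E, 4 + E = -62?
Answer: 1/175500 ≈ 5.6980e-6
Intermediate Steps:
E = -66 (E = -4 - 62 = -66)
z = -102 (z = -168 - 1*(-66) = -168 + 66 = -102)
S(m) = m**2
1/(165096 + S(z)) = 1/(165096 + (-102)**2) = 1/(165096 + 10404) = 1/175500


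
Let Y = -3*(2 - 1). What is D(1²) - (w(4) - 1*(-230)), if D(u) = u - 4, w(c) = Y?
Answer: -230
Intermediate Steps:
Y = -3 (Y = -3*1 = -3)
w(c) = -3
D(u) = -4 + u
D(1²) - (w(4) - 1*(-230)) = (-4 + 1²) - (-3 - 1*(-230)) = (-4 + 1) - (-3 + 230) = -3 - 1*227 = -3 - 227 = -230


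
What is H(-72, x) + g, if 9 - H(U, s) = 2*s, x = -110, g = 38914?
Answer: 39143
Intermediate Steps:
H(U, s) = 9 - 2*s
H(-72, x) + g = (9 - 2*(-110)) + 38914 = (9 + 220) + 38914 = 229 + 38914 = 39143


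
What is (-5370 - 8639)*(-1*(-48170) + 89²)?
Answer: -785778819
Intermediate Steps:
(-5370 - 8639)*(-1*(-48170) + 89²) = -14009*(48170 + 7921) = -14009*56091 = -785778819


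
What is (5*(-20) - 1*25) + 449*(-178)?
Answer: -80047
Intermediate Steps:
(5*(-20) - 1*25) + 449*(-178) = (-100 - 25) - 79922 = -125 - 79922 = -80047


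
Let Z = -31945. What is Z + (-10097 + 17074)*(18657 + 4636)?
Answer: 162483316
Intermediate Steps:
Z + (-10097 + 17074)*(18657 + 4636) = -31945 + (-10097 + 17074)*(18657 + 4636) = -31945 + 6977*23293 = -31945 + 162515261 = 162483316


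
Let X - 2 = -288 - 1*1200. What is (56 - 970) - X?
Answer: 572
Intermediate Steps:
X = -1486 (X = 2 + (-288 - 1*1200) = 2 + (-288 - 1200) = 2 - 1488 = -1486)
(56 - 970) - X = (56 - 970) - 1*(-1486) = -914 + 1486 = 572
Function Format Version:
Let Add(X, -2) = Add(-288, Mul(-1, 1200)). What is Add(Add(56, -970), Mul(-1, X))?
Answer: 572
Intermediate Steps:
X = -1486 (X = Add(2, Add(-288, Mul(-1, 1200))) = Add(2, Add(-288, -1200)) = Add(2, -1488) = -1486)
Add(Add(56, -970), Mul(-1, X)) = Add(Add(56, -970), Mul(-1, -1486)) = Add(-914, 1486) = 572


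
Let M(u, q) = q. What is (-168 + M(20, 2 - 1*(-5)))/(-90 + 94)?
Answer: -161/4 ≈ -40.250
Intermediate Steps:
(-168 + M(20, 2 - 1*(-5)))/(-90 + 94) = (-168 + (2 - 1*(-5)))/(-90 + 94) = (-168 + (2 + 5))/4 = (-168 + 7)*(¼) = -161*¼ = -161/4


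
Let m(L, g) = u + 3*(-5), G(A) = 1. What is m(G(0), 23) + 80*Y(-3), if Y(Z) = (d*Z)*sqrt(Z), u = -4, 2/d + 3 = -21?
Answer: -19 + 20*I*sqrt(3) ≈ -19.0 + 34.641*I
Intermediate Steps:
d = -1/12 (d = 2/(-3 - 21) = 2/(-24) = 2*(-1/24) = -1/12 ≈ -0.083333)
m(L, g) = -19 (m(L, g) = -4 + 3*(-5) = -4 - 15 = -19)
Y(Z) = -Z**(3/2)/12 (Y(Z) = (-Z/12)*sqrt(Z) = -Z**(3/2)/12)
m(G(0), 23) + 80*Y(-3) = -19 + 80*(-(-1)*I*sqrt(3)/4) = -19 + 80*(I*sqrt(3)/4) = -19 + 20*I*sqrt(3)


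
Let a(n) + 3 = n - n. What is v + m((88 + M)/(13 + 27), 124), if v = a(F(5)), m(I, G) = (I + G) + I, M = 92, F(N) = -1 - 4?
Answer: 130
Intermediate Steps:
F(N) = -5
a(n) = -3 (a(n) = -3 + (n - n) = -3 + 0 = -3)
m(I, G) = G + 2*I (m(I, G) = (G + I) + I = G + 2*I)
v = -3
v + m((88 + M)/(13 + 27), 124) = -3 + (124 + 2*((88 + 92)/(13 + 27))) = -3 + (124 + 2*(180/40)) = -3 + (124 + 2*(180*(1/40))) = -3 + (124 + 2*(9/2)) = -3 + (124 + 9) = -3 + 133 = 130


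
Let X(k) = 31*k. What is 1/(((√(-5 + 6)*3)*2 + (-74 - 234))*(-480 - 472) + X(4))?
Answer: 1/287628 ≈ 3.4767e-6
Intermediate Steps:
1/(((√(-5 + 6)*3)*2 + (-74 - 234))*(-480 - 472) + X(4)) = 1/(((√(-5 + 6)*3)*2 + (-74 - 234))*(-480 - 472) + 31*4) = 1/(((√1*3)*2 - 308)*(-952) + 124) = 1/(((1*3)*2 - 308)*(-952) + 124) = 1/((3*2 - 308)*(-952) + 124) = 1/((6 - 308)*(-952) + 124) = 1/(-302*(-952) + 124) = 1/(287504 + 124) = 1/287628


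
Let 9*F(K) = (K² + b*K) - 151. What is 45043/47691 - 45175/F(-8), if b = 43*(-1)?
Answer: -19378392274/12256587 ≈ -1581.1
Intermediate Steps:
b = -43
F(K) = -151/9 - 43*K/9 + K²/9 (F(K) = ((K² - 43*K) - 151)/9 = (-151 + K² - 43*K)/9 = -151/9 - 43*K/9 + K²/9)
45043/47691 - 45175/F(-8) = 45043/47691 - 45175/(-151/9 - 43/9*(-8) + (⅑)*(-8)²) = 45043*(1/47691) - 45175/(-151/9 + 344/9 + (⅑)*64) = 45043/47691 - 45175/(-151/9 + 344/9 + 64/9) = 45043/47691 - 45175/257/9 = 45043/47691 - 45175*9/257 = 45043/47691 - 406575/257 = -19378392274/12256587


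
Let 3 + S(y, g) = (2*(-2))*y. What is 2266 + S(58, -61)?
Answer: 2031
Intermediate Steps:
S(y, g) = -3 - 4*y (S(y, g) = -3 + (2*(-2))*y = -3 - 4*y)
2266 + S(58, -61) = 2266 + (-3 - 4*58) = 2266 + (-3 - 232) = 2266 - 235 = 2031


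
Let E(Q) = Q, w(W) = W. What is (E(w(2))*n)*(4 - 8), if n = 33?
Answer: -264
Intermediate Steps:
(E(w(2))*n)*(4 - 8) = (2*33)*(4 - 8) = 66*(-4) = -264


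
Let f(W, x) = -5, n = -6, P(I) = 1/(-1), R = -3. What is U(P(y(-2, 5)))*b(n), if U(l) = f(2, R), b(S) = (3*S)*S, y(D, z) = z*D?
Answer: -540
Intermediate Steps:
y(D, z) = D*z
P(I) = -1
b(S) = 3*S**2
U(l) = -5
U(P(y(-2, 5)))*b(n) = -15*(-6)**2 = -15*36 = -5*108 = -540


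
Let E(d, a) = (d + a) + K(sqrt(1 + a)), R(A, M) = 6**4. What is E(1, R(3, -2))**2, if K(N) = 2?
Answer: 1687401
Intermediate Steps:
R(A, M) = 1296
E(d, a) = 2 + a + d (E(d, a) = (d + a) + 2 = (a + d) + 2 = 2 + a + d)
E(1, R(3, -2))**2 = (2 + 1296 + 1)**2 = 1299**2 = 1687401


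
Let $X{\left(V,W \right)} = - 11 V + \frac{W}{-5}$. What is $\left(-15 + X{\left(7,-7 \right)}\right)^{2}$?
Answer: $\frac{205209}{25} \approx 8208.4$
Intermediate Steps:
$X{\left(V,W \right)} = - 11 V - \frac{W}{5}$
$\left(-15 + X{\left(7,-7 \right)}\right)^{2} = \left(-15 - \frac{378}{5}\right)^{2} = \left(- \frac{453}{5}\right)^{2} = \frac{205209}{25}$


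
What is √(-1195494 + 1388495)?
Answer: √193001 ≈ 439.32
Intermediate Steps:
√(-1195494 + 1388495) = √193001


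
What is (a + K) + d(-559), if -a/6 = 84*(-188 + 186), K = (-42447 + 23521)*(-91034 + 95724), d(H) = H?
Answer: -88762491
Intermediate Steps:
K = -88762940 (K = -18926*4690 = -88762940)
a = 1008 (a = -504*(-188 + 186) = -504*(-2) = -6*(-168) = 1008)
(a + K) + d(-559) = (1008 - 88762940) - 559 = -88761932 - 559 = -88762491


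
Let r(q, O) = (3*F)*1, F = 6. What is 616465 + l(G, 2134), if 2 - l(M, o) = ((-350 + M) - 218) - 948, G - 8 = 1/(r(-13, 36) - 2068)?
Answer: 1266848751/2050 ≈ 6.1798e+5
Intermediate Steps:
r(q, O) = 18 (r(q, O) = (3*6)*1 = 18*1 = 18)
G = 16399/2050 (G = 8 + 1/(18 - 2068) = 8 + 1/(-2050) = 8 - 1/2050 = 16399/2050 ≈ 7.9995)
l(M, o) = 1518 - M (l(M, o) = 2 - (((-350 + M) - 218) - 948) = 2 - ((-568 + M) - 948) = 2 - (-1516 + M) = 2 + (1516 - M) = 1518 - M)
616465 + l(G, 2134) = 616465 + (1518 - 1*16399/2050) = 616465 + (1518 - 16399/2050) = 616465 + 3095501/2050 = 1266848751/2050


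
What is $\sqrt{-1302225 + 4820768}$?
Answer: $7 \sqrt{71807} \approx 1875.8$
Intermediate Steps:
$\sqrt{-1302225 + 4820768} = \sqrt{3518543} = 7 \sqrt{71807}$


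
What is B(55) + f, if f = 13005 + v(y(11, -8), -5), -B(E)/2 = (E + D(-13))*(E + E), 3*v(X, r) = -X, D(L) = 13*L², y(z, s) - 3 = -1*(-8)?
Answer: -1447316/3 ≈ -4.8244e+5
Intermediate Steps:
y(z, s) = 11 (y(z, s) = 3 - 1*(-8) = 3 + 8 = 11)
v(X, r) = -X/3 (v(X, r) = (-X)/3 = -X/3)
B(E) = -4*E*(2197 + E) (B(E) = -2*(E + 13*(-13)²)*(E + E) = -2*(E + 13*169)*2*E = -2*(E + 2197)*2*E = -2*(2197 + E)*2*E = -4*E*(2197 + E))
f = 39004/3 (f = 13005 - ⅓*11 = 13005 - 11/3 = 39004/3 ≈ 13001.)
B(55) + f = -4*55*(2197 + 55) + 39004/3 = -4*55*2252 + 39004/3 = -495440 + 39004/3 = -1447316/3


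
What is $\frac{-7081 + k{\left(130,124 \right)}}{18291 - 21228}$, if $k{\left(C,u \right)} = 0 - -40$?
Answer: $\frac{2347}{979} \approx 2.3973$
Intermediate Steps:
$k{\left(C,u \right)} = 40$ ($k{\left(C,u \right)} = 0 + 40 = 40$)
$\frac{-7081 + k{\left(130,124 \right)}}{18291 - 21228} = \frac{-7081 + 40}{18291 - 21228} = - \frac{7041}{-2937} = \left(-7041\right) \left(- \frac{1}{2937}\right) = \frac{2347}{979}$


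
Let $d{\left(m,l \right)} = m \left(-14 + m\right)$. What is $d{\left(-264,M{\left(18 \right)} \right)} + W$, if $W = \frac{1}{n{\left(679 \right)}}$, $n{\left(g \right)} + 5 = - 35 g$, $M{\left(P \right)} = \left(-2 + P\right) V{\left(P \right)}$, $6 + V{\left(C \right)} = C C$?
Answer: $\frac{1744527839}{23770} \approx 73392.0$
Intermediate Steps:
$V{\left(C \right)} = -6 + C^{2}$ ($V{\left(C \right)} = -6 + C C = -6 + C^{2}$)
$M{\left(P \right)} = \left(-6 + P^{2}\right) \left(-2 + P\right)$ ($M{\left(P \right)} = \left(-2 + P\right) \left(-6 + P^{2}\right) = \left(-6 + P^{2}\right) \left(-2 + P\right)$)
$n{\left(g \right)} = -5 - 35 g$
$W = - \frac{1}{23770}$ ($W = \frac{1}{-5 - 23765} = \frac{1}{-23770} = - \frac{1}{23770} \approx -4.207 \cdot 10^{-5}$)
$d{\left(-264,M{\left(18 \right)} \right)} + W = - 264 \left(-14 - 264\right) - \frac{1}{23770} = \left(-264\right) \left(-278\right) - \frac{1}{23770} = 73392 - \frac{1}{23770} = \frac{1744527839}{23770}$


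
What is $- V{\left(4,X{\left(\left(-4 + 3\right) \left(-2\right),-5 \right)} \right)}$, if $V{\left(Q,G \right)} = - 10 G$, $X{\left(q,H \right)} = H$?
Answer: $-50$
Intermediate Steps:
$- V{\left(4,X{\left(\left(-4 + 3\right) \left(-2\right),-5 \right)} \right)} = - \left(-10\right) \left(-5\right) = \left(-1\right) 50 = -50$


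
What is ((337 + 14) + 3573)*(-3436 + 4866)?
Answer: 5611320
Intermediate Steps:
((337 + 14) + 3573)*(-3436 + 4866) = (351 + 3573)*1430 = 3924*1430 = 5611320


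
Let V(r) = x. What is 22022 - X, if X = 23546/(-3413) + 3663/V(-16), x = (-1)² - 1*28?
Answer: 226942987/10239 ≈ 22165.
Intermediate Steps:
x = -27 (x = 1 - 28 = -27)
V(r) = -27
X = -1459729/10239 (X = 23546/(-3413) + 3663/(-27) = 23546*(-1/3413) + 3663*(-1/27) = -23546/3413 - 407/3 = -1459729/10239 ≈ -142.57)
22022 - X = 22022 - 1*(-1459729/10239) = 22022 + 1459729/10239 = 226942987/10239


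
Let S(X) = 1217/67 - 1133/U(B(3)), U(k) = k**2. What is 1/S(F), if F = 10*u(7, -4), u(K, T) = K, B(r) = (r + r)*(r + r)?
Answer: 86832/1501321 ≈ 0.057837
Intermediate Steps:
B(r) = 4*r**2 (B(r) = (2*r)*(2*r) = 4*r**2)
F = 70 (F = 10*7 = 70)
S(X) = 1501321/86832 (S(X) = 1217/67 - 1133/((4*3**2)**2) = 1217*(1/67) - 1133/((4*9)**2) = 1217/67 - 1133/(36**2) = 1217/67 - 1133/1296 = 1501321/86832)
1/S(F) = 1/(1501321/86832) = 86832/1501321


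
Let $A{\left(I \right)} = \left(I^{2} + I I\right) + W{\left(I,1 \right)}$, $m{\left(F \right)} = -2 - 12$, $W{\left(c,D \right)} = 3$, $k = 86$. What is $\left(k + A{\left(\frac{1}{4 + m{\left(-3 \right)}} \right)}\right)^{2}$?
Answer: $\frac{19811401}{2500} \approx 7924.6$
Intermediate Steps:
$m{\left(F \right)} = -14$ ($m{\left(F \right)} = -2 - 12 = -14$)
$A{\left(I \right)} = 3 + 2 I^{2}$ ($A{\left(I \right)} = \left(I^{2} + I I\right) + 3 = \left(I^{2} + I^{2}\right) + 3 = 2 I^{2} + 3 = 3 + 2 I^{2}$)
$\left(k + A{\left(\frac{1}{4 + m{\left(-3 \right)}} \right)}\right)^{2} = \left(86 + \left(3 + 2 \left(\frac{1}{4 - 14}\right)^{2}\right)\right)^{2} = \left(86 + \left(3 + 2 \left(\frac{1}{-10}\right)^{2}\right)\right)^{2} = \left(86 + \left(3 + 2 \left(- \frac{1}{10}\right)^{2}\right)\right)^{2} = \left(86 + \left(3 + 2 \cdot \frac{1}{100}\right)\right)^{2} = \left(86 + \left(3 + \frac{1}{50}\right)\right)^{2} = \left(86 + \frac{151}{50}\right)^{2} = \left(\frac{4451}{50}\right)^{2} = \frac{19811401}{2500}$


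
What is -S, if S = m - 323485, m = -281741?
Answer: 605226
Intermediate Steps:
S = -605226 (S = -281741 - 323485 = -605226)
-S = -1*(-605226) = 605226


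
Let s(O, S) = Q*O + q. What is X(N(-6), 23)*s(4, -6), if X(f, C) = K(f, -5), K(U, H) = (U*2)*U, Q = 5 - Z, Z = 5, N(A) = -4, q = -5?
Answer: -160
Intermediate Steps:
Q = 0 (Q = 5 - 1*5 = 5 - 5 = 0)
K(U, H) = 2*U² (K(U, H) = (2*U)*U = 2*U²)
X(f, C) = 2*f²
s(O, S) = -5 (s(O, S) = 0*O - 5 = 0 - 5 = -5)
X(N(-6), 23)*s(4, -6) = (2*(-4)²)*(-5) = (2*16)*(-5) = 32*(-5) = -160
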